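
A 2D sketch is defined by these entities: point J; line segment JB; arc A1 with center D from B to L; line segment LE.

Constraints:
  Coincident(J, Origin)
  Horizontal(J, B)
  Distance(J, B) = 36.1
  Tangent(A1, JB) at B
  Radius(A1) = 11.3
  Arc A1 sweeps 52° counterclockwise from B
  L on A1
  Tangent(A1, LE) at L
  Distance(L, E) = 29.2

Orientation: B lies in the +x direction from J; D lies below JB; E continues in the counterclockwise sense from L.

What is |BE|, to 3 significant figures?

38.4

On A1, B sits at bearing 90° from D; a 52° counterclockwise sweep puts L at bearing 142°, so L = D + 11.3·(cos 142°, sin 142°) = (27.2, -4.34). The tangent condition forces DL to be normal to LE, so LE runs along (−sin 142°, cos 142°); with |LE| = 29.2, E = (9.22, -27.4). Then |BE| = |E − B| = 38.4.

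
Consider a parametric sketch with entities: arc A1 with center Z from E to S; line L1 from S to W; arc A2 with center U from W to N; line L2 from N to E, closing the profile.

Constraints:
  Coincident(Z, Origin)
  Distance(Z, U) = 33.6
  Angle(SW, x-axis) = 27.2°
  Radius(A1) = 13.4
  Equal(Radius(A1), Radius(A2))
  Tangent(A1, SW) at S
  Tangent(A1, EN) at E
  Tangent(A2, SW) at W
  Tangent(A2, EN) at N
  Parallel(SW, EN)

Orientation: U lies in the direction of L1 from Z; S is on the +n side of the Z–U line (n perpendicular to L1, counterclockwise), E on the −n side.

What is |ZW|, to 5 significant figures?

36.173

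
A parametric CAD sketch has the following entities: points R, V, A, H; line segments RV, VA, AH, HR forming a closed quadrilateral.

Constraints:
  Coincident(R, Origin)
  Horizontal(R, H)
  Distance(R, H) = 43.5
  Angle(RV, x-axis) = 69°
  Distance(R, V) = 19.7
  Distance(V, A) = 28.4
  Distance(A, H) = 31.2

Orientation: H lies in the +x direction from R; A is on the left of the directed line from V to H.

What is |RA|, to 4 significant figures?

44.40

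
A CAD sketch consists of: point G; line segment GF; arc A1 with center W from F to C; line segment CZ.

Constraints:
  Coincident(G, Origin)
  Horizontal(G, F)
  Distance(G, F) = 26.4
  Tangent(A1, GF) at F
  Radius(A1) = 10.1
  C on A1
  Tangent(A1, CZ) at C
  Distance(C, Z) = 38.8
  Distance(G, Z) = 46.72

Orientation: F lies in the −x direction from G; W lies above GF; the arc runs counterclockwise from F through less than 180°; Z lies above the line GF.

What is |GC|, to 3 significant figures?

18.4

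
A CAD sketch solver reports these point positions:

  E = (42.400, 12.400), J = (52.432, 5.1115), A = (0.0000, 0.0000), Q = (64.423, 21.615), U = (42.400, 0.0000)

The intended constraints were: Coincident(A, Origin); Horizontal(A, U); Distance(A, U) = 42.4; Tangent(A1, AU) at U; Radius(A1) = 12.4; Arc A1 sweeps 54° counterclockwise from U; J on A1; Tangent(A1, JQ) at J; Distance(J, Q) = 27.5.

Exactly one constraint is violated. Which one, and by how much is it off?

Distance(J, Q) = 27.5 — off by 7.10.

A = (0.00, 0.00) ✓; A.y = 0.00, U.y = 0.00 ✓; |AU| = 42.40 ✓; ∠(EU, UA) = 90.00° ✓; |EU| = 12.40 ✓; bearing(E→J) − bearing(E→U) = 54.00° ✓; |EJ| = 12.40 ✓; ∠(EJ, JQ) = 90.00° ✓; |JQ| = 20.40 ✗.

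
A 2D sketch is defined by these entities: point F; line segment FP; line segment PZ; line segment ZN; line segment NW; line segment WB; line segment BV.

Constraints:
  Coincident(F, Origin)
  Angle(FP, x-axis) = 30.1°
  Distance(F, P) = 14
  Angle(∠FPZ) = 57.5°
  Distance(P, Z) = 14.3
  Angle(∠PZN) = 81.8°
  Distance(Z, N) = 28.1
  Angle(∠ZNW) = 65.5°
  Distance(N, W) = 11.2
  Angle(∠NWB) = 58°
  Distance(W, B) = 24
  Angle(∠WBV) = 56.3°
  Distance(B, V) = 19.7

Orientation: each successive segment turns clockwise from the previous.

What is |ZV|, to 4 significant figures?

31.46

F is at the origin; FP runs at 30.1° with length 14.0, so P = (12.11, 7.021). ∠FPZ = 57.5° gives PZ at -92.40° from the x-axis; with |PZ| = 14.3, Z = (11.51, -7.266). ∠PZN = 81.8° gives ZN at 169.4° from the x-axis; with |ZN| = 28.1, N = (-16.11, -2.097). ∠ZNW = 65.5° gives NW at 54.90° from the x-axis; with |NW| = 11.2, W = (-9.667, 7.066). ∠NWB = 58.0° gives WB at -67.10° from the x-axis; with |WB| = 24.0, B = (-0.3282, -15.04). ∠WBV = 56.3° gives BV at 169.2° from the x-axis; with |BV| = 19.7, V = (-19.68, -11.35). Then |ZV| = |V − Z| = 31.46.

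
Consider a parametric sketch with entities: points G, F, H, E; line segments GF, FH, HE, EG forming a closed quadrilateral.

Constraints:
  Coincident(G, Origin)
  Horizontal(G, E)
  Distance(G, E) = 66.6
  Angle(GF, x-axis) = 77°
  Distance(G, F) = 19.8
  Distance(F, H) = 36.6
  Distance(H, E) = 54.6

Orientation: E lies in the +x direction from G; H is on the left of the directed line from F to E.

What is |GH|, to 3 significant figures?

53.7

Checks: G.y = 0.00, E.y = 0.00 ✓; |FH| = 36.60 ✓; |HE| = 54.60 ✓.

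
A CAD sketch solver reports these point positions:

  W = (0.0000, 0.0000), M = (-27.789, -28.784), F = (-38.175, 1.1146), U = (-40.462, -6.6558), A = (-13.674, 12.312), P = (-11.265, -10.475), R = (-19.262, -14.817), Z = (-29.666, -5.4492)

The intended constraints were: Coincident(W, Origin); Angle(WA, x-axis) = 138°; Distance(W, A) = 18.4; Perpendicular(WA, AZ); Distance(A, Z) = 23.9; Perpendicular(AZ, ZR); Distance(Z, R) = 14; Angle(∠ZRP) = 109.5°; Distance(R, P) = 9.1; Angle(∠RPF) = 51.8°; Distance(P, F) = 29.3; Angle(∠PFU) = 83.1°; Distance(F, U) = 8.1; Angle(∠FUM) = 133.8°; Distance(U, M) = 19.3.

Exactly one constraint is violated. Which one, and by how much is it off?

Distance(U, M) = 19.3 — off by 6.20.

W = (0.00, 0.00) ✓; WA at 138.0° ✓; |WA| = 18.40 ✓; ∠(WA, AZ) = 90.00° ✓; |AZ| = 23.90 ✓; ∠(AZ, ZR) = 90.00° ✓; |ZR| = 14.00 ✓; ∠ZRP = 109.5° ✓; |RP| = 9.100 ✓; ∠RPF = 51.80° ✓; |PF| = 29.30 ✓; ∠PFU = 83.10° ✓; |FU| = 8.100 ✓; ∠FUM = 133.8° ✓; |UM| = 25.50 ✗.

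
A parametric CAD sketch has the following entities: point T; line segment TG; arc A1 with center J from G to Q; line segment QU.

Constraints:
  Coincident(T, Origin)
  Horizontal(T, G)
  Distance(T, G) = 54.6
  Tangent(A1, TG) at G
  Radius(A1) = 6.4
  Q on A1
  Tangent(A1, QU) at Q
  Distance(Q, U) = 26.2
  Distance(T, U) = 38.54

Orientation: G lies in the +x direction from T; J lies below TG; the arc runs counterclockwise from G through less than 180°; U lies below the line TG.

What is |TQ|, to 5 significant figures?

49.942

Checks: |JQ| = 6.400 ✓; ∠(JQ, QU) = 90.00° ✓; |QU| = 26.20 ✓; |TU| = 38.54 ✓.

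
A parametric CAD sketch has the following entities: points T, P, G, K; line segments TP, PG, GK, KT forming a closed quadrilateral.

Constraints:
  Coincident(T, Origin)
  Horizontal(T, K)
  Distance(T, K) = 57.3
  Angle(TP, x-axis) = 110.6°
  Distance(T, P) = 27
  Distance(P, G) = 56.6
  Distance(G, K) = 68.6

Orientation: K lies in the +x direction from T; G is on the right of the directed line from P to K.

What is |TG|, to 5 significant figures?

31.287

T is at the origin; T and K share the same y with |TK| = 57.3 and K in +x, so K = (57.3, 0). TP runs at 110.6° with |TP| = 27.0, so P = (-9.4997, 25.274). G is determined by |PG| = 56.6 and |GK| = 68.6 together: it lies at the intersection of circle(P, 56.6) and circle(K, 68.6). With |PK| = 71.421, the foot of the radical line on PK is 25.193 from P and the perpendicular offset is √(56.6² − 25.193²) = 50.684. Taking the right-of-PK solution: G = (-3.8728, -31.046).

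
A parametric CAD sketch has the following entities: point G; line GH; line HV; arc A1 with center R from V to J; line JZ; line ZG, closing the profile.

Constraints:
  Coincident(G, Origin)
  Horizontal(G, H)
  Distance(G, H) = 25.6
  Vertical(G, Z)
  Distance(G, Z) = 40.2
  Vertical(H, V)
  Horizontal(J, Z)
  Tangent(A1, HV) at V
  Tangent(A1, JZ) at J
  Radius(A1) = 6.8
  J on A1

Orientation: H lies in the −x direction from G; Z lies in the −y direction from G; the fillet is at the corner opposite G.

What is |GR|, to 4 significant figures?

38.33

G and Z share the same x with |GZ| = 40.2 and Z on the −y side, so Z = (0.000, -40.20). The virtual corner opposite G is at (-25.60, -40.20). Tangency of A1 to HV means the radius RV is perpendicular to HV and the tangent condition forces RJ to be normal to JZ, with radius 6.8, so the center R sits 6.8 in from both sides at R = (-18.80, -33.40). Then |GR| = |R − G| = 38.33.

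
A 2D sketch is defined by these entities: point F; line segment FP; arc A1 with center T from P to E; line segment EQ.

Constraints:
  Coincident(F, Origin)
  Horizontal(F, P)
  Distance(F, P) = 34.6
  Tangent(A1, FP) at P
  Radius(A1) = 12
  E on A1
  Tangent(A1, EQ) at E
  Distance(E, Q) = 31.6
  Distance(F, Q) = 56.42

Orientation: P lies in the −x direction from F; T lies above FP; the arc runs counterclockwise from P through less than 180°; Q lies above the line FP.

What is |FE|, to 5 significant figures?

28.020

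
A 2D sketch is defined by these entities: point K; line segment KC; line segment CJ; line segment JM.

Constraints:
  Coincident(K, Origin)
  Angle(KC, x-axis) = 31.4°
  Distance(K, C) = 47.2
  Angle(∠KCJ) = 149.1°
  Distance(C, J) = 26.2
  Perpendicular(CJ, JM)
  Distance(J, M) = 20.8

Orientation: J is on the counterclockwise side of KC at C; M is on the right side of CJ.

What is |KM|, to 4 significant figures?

80.48

K is at the origin; KC runs at 31.4° with length 47.2, so C = 47.2·(cos 31.4°, sin 31.4°) = (40.29, 24.59). ∠KCJ = 149.1°, so CJ runs at 31.4° + (180° − 149.1°) = 62.30° from the x-axis; with |CJ| = 26.2, J = C + 26.2·(cos 62.30°, sin 62.30°) = (52.47, 47.79). CJ ⟂ JM; with |JM| = 20.8 on the right of CJ, M = J + 20.8·(0.8854, -0.4648) = (70.88, 38.12). Then |KM| = |M − K| = 80.48.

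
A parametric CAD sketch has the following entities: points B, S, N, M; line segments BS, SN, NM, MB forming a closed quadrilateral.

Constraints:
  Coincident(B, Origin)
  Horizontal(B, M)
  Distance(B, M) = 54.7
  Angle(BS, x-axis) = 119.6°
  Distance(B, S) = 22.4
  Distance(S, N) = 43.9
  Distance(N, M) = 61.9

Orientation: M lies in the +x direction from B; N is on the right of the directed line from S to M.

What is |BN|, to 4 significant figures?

23.72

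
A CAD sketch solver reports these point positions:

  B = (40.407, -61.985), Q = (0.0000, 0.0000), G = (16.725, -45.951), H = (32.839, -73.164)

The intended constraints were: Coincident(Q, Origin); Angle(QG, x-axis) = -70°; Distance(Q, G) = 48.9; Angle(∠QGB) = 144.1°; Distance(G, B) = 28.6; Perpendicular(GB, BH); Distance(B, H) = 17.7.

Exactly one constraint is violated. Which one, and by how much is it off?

Distance(B, H) = 17.7 — off by 4.20.

Q = (0.00, 0.00) ✓; QG at -70.00° ✓; |QG| = 48.90 ✓; ∠QGB = 144.1° ✓; |GB| = 28.60 ✓; ∠(GB, BH) = 90.00° ✓; |BH| = 13.50 ✗.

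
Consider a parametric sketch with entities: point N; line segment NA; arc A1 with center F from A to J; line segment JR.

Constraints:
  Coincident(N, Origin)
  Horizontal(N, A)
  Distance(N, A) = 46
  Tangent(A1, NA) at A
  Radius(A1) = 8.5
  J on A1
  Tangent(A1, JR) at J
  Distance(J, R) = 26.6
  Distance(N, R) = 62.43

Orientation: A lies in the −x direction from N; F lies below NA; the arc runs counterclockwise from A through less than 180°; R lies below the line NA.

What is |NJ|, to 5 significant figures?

55.268

Checks: |FA| = 8.500 ✓; |FJ| = 8.500 ✓; ∠(FJ, JR) = 90.00° ✓; |JR| = 26.60 ✓; |NR| = 62.43 ✓.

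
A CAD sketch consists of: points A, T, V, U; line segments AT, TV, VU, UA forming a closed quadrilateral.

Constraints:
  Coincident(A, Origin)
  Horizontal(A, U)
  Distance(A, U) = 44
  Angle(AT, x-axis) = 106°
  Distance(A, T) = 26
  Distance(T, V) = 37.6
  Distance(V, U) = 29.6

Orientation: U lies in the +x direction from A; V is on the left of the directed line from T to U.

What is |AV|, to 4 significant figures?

40.20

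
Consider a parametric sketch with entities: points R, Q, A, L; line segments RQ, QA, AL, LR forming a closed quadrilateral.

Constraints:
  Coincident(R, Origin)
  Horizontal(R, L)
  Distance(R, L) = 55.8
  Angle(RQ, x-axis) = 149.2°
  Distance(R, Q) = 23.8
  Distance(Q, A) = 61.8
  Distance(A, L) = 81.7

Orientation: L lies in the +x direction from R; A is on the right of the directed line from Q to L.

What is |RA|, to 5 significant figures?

49.668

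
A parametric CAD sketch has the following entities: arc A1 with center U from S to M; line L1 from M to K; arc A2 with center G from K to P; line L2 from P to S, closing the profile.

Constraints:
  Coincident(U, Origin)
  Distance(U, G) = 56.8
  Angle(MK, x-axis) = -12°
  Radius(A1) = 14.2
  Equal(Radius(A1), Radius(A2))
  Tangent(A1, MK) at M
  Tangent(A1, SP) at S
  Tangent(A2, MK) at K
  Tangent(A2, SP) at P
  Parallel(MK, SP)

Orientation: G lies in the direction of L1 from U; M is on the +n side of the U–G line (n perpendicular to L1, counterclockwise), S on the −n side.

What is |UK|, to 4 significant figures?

58.55

The slot axis is L1's direction at -12.0°, so u = (cos -12.0°, sin -12.0°) = (0.9781, -0.2079) and n = (−sin -12.0°, cos -12.0°) = (0.2079, 0.9781). U is at the origin and G lies 56.8 along u from U, so G = 56.8·u = (55.56, -11.81). Tangency of A1 to both parallel lines with radius 14.2 puts M and S at U ± 14.2·n: M = (2.952, 13.89), S = (-2.952, -13.89). Equal radii place K and P the same way about G: K = G + 14.2·n = (58.51, 2.080), P = G − 14.2·n = (52.61, -25.70). Then |UK| = |K − U| = 58.55.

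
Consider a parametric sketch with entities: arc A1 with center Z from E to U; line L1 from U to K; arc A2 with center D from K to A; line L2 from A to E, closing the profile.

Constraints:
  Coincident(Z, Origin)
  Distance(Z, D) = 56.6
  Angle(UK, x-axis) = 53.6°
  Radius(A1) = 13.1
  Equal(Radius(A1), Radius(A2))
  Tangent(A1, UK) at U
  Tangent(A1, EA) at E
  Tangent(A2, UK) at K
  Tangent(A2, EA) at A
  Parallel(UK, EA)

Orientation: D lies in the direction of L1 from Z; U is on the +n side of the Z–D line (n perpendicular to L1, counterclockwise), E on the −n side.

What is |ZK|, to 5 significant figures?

58.096

Tangency of A1 to both parallel lines with radius 13.1 puts U and E at Z ± 13.1·n: U = (-10.544, 7.7738), E = (10.544, -7.7738). Equal radii place K and A the same way about D: K = D + 13.1·n = (23.043, 53.331), A = D − 13.1·n = (44.132, 37.783). Then |ZK| = |K − Z| = 58.096.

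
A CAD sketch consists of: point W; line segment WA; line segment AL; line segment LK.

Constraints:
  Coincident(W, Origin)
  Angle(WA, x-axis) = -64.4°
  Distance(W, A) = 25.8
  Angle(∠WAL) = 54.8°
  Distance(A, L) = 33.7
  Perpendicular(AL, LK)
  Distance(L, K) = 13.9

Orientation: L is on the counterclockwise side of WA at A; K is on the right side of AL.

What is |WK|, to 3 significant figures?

39.7

∠WAL = 54.8°, so AL runs at -64.4° + (180° − 54.8°) = 60.8° from the x-axis; with |AL| = 33.7, L = A + 33.7·(cos 60.8°, sin 60.8°) = (27.6, 6.15). The perpendicularity gives LK at right angles to AL; with |LK| = 13.9 on the right of AL, K = L + 13.9·(0.873, -0.488) = (39.7, -0.631). Then |WK| = |K − W| = 39.7.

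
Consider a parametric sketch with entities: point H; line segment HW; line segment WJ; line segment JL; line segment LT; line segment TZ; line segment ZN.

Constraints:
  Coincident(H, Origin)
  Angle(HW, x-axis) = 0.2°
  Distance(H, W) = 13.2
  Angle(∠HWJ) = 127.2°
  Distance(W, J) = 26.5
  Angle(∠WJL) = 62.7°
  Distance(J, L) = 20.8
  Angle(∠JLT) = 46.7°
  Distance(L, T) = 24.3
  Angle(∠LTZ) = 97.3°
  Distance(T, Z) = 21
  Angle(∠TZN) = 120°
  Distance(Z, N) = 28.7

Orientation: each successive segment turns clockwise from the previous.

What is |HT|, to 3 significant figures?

22.5

H is at the origin; HW runs at 0.2° with length 13.2, so W = (13.2, 0.0461). ∠HWJ = 127.2° gives WJ at -52.6° from the x-axis; with |WJ| = 26.5, J = (29.3, -21.0). ∠WJL = 62.7° gives JL at -170° from the x-axis; with |JL| = 20.8, L = (8.82, -24.7). ∠JLT = 46.7° gives LT at 56.8° from the x-axis; with |LT| = 24.3, T = (22.1, -4.32). Then |HT| = |T − H| = 22.5.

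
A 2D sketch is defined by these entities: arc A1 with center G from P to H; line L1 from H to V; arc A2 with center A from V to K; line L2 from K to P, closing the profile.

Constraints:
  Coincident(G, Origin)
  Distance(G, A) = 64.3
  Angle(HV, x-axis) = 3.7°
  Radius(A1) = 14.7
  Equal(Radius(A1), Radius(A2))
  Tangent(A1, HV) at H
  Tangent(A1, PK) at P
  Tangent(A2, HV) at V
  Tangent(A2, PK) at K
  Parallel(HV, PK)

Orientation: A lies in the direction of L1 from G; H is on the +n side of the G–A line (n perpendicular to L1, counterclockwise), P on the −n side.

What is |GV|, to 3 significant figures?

66.0

Tangency of A1 to both parallel lines with radius 14.7 puts H and P at G ± 14.7·n: H = (-0.949, 14.7), P = (0.949, -14.7). Equal radii place V and K the same way about A: V = A + 14.7·n = (63.2, 18.8), K = A − 14.7·n = (65.1, -10.5). Then |GV| = |V − G| = 66.0.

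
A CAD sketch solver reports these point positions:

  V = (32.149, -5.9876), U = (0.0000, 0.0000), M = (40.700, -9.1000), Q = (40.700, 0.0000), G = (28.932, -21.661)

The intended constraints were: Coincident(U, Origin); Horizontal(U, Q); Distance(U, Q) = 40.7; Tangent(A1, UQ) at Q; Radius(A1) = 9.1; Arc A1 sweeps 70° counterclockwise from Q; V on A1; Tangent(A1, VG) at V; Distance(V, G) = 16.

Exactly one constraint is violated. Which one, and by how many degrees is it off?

Tangent(A1, VG) at V — off by 8.40°.

U = (0.00, 0.00) ✓; U.y = 0.00, Q.y = 0.00 ✓; |UQ| = 40.70 ✓; ∠(MQ, QU) = 90.00° ✓; |MQ| = 9.100 ✓; bearing(M→V) − bearing(M→Q) = 70.00° ✓; |MV| = 9.100 ✓; ∠(MV, VG) = 81.60° ✗; |VG| = 16.00 ✓.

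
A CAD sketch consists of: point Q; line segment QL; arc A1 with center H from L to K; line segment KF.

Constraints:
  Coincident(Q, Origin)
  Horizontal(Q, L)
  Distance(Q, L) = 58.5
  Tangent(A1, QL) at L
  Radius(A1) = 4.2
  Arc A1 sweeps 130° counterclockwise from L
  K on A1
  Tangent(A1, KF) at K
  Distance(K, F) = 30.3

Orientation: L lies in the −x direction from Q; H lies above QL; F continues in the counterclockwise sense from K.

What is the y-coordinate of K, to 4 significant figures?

6.900

The tangent condition forces HL to be normal to QL, so H = L + (0, 4.2) = (-58.50, 4.200). On A1, L sits at bearing -90° from H; a 130° counterclockwise sweep puts K at bearing 40°, so K = H + 4.2·(cos 40°, sin 40°) = (-55.28, 6.900). So K.y = 6.900.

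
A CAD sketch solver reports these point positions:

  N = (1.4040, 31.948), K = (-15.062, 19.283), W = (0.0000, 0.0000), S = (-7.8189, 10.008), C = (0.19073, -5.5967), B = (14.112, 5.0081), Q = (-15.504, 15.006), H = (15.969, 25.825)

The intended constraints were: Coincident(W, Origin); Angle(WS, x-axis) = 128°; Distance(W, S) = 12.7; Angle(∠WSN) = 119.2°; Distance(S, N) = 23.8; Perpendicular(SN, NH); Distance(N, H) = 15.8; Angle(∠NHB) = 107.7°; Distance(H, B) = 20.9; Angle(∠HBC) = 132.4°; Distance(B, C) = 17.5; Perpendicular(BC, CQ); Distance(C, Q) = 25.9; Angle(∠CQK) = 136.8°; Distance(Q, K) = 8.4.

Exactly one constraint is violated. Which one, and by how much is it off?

Distance(Q, K) = 8.4 — off by 4.10.

W = (0.00, 0.00) ✓; WS at 128.0° ✓; |WS| = 12.70 ✓; ∠WSN = 119.2° ✓; |SN| = 23.80 ✓; ∠(SN, NH) = 90.00° ✓; |NH| = 15.80 ✓; ∠NHB = 107.7° ✓; |HB| = 20.90 ✓; ∠HBC = 132.4° ✓; |BC| = 17.50 ✓; ∠(BC, CQ) = 90.00° ✓; |CQ| = 25.90 ✓; ∠CQK = 136.8° ✓; |QK| = 4.300 ✗.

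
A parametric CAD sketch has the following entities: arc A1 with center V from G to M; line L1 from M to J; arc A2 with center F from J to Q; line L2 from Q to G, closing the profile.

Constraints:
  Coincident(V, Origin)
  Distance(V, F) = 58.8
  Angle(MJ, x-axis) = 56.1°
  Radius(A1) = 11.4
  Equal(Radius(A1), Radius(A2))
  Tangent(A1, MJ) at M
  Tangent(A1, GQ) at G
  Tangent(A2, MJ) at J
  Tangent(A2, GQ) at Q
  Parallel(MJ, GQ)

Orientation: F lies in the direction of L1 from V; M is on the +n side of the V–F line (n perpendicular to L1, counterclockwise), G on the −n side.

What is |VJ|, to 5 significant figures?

59.895

The slot axis is L1's direction at 56.1°, so u = (cos 56.1°, sin 56.1°) = (0.55775, 0.83001) and n = (−sin 56.1°, cos 56.1°) = (-0.83001, 0.55775). V is at the origin and F lies 58.8 along u from V, so F = 58.8·u = (32.795, 48.805). Tangency of A1 to both parallel lines with radius 11.4 puts M and G at V ± 11.4·n: M = (-9.4621, 6.3583), G = (9.4621, -6.3583). Equal radii place J and Q the same way about F: J = F + 11.4·n = (23.333, 55.163), Q = F − 11.4·n = (42.258, 42.446). Then |VJ| = |J − V| = 59.895.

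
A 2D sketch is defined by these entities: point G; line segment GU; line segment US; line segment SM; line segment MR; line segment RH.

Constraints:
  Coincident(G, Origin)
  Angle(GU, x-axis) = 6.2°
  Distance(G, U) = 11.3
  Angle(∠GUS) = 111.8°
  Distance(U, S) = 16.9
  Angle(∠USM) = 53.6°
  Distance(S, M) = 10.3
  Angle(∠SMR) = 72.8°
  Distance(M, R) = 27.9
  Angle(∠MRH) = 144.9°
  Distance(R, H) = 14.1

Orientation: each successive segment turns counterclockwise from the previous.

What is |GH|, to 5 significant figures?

38.801

G is at the origin; GU runs at 6.2° with length 11.3, so U = (11.234, 1.2204). ∠GUS = 111.8° gives US at 74.400° from the x-axis; with |US| = 16.9, S = (15.779, 17.498). ∠USM = 53.6° gives SM at -159.20° from the x-axis; with |SM| = 10.3, M = (6.1499, 13.840). ∠SMR = 72.8° gives MR at -52.000° from the x-axis; with |MR| = 27.9, R = (23.327, -8.1453). ∠MRH = 144.9° gives RH at -16.900° from the x-axis; with |RH| = 14.1, H = (36.818, -12.244). Then |GH| = |H − G| = 38.801.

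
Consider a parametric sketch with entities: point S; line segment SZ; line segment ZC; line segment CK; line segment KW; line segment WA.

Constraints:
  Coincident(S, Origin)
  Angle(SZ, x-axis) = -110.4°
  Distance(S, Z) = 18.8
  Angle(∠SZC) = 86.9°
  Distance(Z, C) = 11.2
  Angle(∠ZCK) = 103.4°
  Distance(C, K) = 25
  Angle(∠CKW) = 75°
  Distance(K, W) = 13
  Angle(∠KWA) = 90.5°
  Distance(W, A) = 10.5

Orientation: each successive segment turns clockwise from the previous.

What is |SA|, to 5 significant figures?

6.1948

∠CKW = 75.0° gives KW at -25.100° from the x-axis; with |KW| = 13.0, W = (-0.66766, 5.9431). ∠KWA = 90.5° gives WA at -114.60° from the x-axis; with |WA| = 10.5, A = (-5.0386, -3.6039). Then |SA| = |A − S| = 6.1948.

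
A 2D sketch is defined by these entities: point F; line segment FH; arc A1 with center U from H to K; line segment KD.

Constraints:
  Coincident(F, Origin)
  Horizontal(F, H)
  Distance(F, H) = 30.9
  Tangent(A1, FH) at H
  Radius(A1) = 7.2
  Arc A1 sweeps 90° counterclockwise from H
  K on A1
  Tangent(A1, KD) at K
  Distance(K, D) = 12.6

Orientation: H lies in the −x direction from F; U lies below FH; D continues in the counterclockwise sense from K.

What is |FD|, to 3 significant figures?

42.9

F is at the origin; F and H share the same y with |FH| = 30.9 and H on the −x side, so H = (-30.9, 0.00). The tangent condition forces UH to be normal to FH, so U = H + (0, -7.2) = (-30.9, -7.20). On A1, H sits at bearing 90° from U; a 90° counterclockwise sweep puts K at bearing 180°, so K = U + 7.2·(cos 180°, sin 180°) = (-38.1, -7.20). Tangency of A1 to KD means the radius UK is perpendicular to KD, so KD runs along (−sin 180°, cos 180°); with |KD| = 12.6, D = (-38.1, -19.8). Then |FD| = |D − F| = 42.9.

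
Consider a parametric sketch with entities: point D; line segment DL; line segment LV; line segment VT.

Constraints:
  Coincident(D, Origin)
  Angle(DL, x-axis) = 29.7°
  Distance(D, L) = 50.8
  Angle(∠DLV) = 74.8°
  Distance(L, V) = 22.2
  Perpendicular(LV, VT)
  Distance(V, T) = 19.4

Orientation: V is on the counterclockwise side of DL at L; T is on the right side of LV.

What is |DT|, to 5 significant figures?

68.997

∠DLV = 74.8°, so LV runs at 29.7° + (180° − 74.8°) = 134.90° from the x-axis; with |LV| = 22.2, V = L + 22.2·(cos 134.90°, sin 134.90°) = (28.456, 40.894). The perpendicularity gives VT at right angles to LV; with |VT| = 19.4 on the right of LV, T = V + 19.4·(0.70834, 0.70587) = (42.198, 54.588). Then |DT| = |T − D| = 68.997.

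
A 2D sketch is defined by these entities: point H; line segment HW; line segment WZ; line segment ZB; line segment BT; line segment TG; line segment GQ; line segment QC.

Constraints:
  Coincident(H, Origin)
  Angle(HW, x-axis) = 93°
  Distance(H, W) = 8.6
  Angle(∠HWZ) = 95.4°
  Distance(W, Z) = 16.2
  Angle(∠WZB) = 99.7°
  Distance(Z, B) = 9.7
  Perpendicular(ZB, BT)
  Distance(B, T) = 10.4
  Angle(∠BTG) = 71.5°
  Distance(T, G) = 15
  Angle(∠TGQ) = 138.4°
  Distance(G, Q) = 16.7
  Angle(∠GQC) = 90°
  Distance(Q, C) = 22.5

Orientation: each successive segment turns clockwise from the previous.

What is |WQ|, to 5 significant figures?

26.790

H is at the origin; HW runs at 93.0° with length 8.6, so W = (-0.45009, 8.5882). ∠HWZ = 95.4° gives WZ at 8.4000° from the x-axis; with |WZ| = 16.2, Z = (15.576, 10.955). ∠WZB = 99.7° gives ZB at -71.900° from the x-axis; with |ZB| = 9.7, B = (18.590, 1.7348). ZB ⟂ BT, so BT runs at -161.90°; with |BT| = 10.4, T = (8.7043, -1.4963). ∠BTG = 71.5° gives TG at 89.600° from the x-axis; with |TG| = 15.0, G = (8.8090, 13.503). ∠TGQ = 138.4° gives GQ at 48.000° from the x-axis; with |GQ| = 16.7, Q = (19.984, 25.914). Then |WQ| = |Q − W| = 26.790.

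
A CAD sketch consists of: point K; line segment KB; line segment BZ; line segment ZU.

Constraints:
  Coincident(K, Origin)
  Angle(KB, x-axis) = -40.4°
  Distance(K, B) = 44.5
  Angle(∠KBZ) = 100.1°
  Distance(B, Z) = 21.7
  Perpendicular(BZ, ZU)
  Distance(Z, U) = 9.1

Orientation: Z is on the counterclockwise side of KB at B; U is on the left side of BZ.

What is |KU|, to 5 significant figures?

45.555

K is at the origin; KB runs at -40.4° with length 44.5, so B = 44.5·(cos -40.4°, sin -40.4°) = (33.888, -28.841). ∠KBZ = 100.1°, so BZ runs at -40.4° + (180° − 100.1°) = 39.500° from the x-axis; with |BZ| = 21.7, Z = B + 21.7·(cos 39.500°, sin 39.500°) = (50.633, -15.038). BZ ⟂ ZU; with |ZU| = 9.1 on the left of BZ, U = Z + 9.1·(-0.63608, 0.77162) = (44.844, -8.0167). Then |KU| = |U − K| = 45.555.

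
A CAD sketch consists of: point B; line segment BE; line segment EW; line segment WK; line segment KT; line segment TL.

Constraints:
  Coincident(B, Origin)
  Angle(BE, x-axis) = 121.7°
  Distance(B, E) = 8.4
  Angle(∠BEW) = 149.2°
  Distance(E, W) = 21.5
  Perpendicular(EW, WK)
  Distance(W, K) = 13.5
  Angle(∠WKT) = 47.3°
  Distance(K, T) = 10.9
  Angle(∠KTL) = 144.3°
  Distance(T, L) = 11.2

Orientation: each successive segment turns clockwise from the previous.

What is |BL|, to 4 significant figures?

20.60

B is at the origin; BE runs at 121.7° with length 8.4, so E = (-4.414, 7.147). ∠BEW = 149.2° gives EW at 90.90° from the x-axis; with |EW| = 21.5, W = (-4.752, 28.64). The perpendicularity gives WK at right angles to EW, so WK runs at 0.9000°; with |WK| = 13.5, K = (8.747, 28.86). ∠WKT = 47.3° gives KT at -131.8° from the x-axis; with |KT| = 10.9, T = (1.481, 20.73). ∠KTL = 144.3° gives TL at -167.5° from the x-axis; with |TL| = 11.2, L = (-9.453, 18.31). Then |BL| = |L − B| = 20.60.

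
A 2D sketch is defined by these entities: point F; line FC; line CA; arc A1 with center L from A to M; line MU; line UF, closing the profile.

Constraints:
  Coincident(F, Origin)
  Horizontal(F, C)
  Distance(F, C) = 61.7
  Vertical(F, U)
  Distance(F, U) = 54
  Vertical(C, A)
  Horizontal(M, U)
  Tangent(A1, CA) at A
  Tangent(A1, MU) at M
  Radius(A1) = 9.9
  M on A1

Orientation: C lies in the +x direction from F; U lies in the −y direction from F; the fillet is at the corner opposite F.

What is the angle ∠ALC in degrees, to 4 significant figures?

77.35°

F is at the origin; F and C share the same y with |FC| = 61.7 and C on the +x side, so C = (61.70, 0.000). FU is vertical with |FU| = 54.0 and U on the −y side, so U = (0.000, -54.00). The virtual corner opposite F is at (61.70, -54.00). A1 meets CA tangentially, so LA is at right angles to CA and tangency of A1 to MU means the radius LM is perpendicular to MU, with radius 9.9, so the center L sits 9.9 in from both sides at L = (51.80, -44.10). That places the tangent points at A = (61.70, -44.10) on CA and M = (51.80, -54.00) on MU. Then cos ∠ALC = LA·LC / (|LA||LC|), giving 77.35°.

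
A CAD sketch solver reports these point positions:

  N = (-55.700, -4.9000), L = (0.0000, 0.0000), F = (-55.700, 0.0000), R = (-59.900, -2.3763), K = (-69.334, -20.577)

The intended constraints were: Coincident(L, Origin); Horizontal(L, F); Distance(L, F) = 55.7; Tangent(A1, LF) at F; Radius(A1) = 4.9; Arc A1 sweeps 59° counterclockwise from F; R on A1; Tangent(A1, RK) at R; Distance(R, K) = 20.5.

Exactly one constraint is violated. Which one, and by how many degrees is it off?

Tangent(A1, RK) at R — off by 3.60°.

L = (0.00, 0.00) ✓; L.y = 0.00, F.y = 0.00 ✓; |LF| = 55.70 ✓; ∠(NF, FL) = 90.00° ✓; |NF| = 4.900 ✓; bearing(N→R) − bearing(N→F) = 59.00° ✓; |NR| = 4.900 ✓; ∠(NR, RK) = 86.40° ✗; |RK| = 20.50 ✓.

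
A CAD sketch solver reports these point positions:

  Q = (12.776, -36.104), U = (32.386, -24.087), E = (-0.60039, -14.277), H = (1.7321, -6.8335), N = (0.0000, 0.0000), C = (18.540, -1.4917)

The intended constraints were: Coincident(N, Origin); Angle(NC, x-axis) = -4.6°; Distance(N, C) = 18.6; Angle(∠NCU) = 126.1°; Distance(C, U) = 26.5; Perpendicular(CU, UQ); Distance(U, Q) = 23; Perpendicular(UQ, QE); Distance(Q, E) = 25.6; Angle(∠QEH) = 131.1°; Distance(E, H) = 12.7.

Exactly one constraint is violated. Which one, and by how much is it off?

Distance(E, H) = 12.7 — off by 4.90.

N = (0.00, 0.00) ✓; NC at -4.600° ✓; |NC| = 18.60 ✓; ∠NCU = 126.1° ✓; |CU| = 26.50 ✓; ∠(CU, UQ) = 90.00° ✓; |UQ| = 23.00 ✓; ∠(UQ, QE) = 90.00° ✓; |QE| = 25.60 ✓; ∠QEH = 131.1° ✓; |EH| = 7.800 ✗.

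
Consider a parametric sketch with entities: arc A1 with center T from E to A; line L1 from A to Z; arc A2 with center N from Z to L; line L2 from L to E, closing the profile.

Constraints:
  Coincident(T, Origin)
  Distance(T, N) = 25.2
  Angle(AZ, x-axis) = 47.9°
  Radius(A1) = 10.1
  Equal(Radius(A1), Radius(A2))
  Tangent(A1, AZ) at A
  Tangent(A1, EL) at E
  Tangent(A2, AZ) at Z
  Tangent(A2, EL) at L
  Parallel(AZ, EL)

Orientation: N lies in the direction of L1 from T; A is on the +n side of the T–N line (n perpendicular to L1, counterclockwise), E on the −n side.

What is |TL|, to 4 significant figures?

27.15

Tangency of A1 to both parallel lines with radius 10.1 puts A and E at T ± 10.1·n: A = (-7.494, 6.771), E = (7.494, -6.771). Equal radii place Z and L the same way about N: Z = N + 10.1·n = (9.401, 25.47), L = N − 10.1·n = (24.39, 11.93). Then |TL| = |L − T| = 27.15.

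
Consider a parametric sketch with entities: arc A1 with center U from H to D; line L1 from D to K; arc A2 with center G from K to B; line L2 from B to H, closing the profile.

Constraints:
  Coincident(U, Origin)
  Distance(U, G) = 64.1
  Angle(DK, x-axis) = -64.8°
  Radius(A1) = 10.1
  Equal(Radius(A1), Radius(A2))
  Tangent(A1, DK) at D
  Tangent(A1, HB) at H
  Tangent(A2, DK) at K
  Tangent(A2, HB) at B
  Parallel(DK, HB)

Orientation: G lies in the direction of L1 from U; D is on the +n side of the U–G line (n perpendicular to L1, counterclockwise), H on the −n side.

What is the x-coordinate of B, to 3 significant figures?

18.2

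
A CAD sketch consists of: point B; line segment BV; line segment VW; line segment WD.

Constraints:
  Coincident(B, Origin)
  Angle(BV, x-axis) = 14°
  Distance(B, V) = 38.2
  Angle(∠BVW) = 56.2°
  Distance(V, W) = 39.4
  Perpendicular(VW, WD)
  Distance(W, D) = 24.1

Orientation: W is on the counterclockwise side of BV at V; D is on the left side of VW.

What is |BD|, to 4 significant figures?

19.69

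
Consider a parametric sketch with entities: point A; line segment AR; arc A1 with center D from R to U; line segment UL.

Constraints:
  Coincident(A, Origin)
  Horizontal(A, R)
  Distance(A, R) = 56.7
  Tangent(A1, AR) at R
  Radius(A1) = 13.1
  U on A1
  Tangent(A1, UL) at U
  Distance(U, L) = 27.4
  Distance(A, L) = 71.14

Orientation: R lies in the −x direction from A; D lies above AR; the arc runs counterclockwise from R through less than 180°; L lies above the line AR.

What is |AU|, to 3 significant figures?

48.5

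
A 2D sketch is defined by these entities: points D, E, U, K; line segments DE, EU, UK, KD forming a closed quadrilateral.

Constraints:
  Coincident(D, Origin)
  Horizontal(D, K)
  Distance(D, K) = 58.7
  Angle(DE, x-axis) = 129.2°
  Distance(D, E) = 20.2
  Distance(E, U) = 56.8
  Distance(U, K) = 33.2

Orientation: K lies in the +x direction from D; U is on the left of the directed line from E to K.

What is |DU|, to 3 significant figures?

51.4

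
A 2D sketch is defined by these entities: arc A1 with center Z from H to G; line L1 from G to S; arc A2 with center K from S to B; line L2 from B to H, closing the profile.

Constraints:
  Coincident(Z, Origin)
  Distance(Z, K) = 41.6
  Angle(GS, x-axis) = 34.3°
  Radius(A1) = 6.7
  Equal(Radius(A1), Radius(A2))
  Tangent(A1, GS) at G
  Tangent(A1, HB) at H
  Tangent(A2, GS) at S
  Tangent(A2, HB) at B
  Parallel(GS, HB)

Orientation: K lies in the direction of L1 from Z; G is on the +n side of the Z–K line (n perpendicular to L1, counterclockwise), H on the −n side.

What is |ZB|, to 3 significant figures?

42.1

Tangency of A1 to both parallel lines with radius 6.7 puts G and H at Z ± 6.7·n: G = (-3.78, 5.53), H = (3.78, -5.53). Equal radii place S and B the same way about K: S = K + 6.7·n = (30.6, 29.0), B = K − 6.7·n = (38.1, 17.9). Then |ZB| = |B − Z| = 42.1.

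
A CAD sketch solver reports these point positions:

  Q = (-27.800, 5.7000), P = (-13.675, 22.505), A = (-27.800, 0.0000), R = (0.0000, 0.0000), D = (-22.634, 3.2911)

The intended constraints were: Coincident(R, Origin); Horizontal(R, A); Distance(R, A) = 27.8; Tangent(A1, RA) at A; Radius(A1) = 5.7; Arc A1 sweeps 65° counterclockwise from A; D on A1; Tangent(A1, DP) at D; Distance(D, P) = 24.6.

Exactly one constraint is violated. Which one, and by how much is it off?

Distance(D, P) = 24.6 — off by 3.40.

R = (0.00, 0.00) ✓; R.y = 0.00, A.y = 0.00 ✓; |RA| = 27.80 ✓; ∠(QA, AR) = 90.00° ✓; |QA| = 5.700 ✓; bearing(Q→D) − bearing(Q→A) = 65.00° ✓; |QD| = 5.700 ✓; ∠(QD, DP) = 90.00° ✓; |DP| = 21.20 ✗.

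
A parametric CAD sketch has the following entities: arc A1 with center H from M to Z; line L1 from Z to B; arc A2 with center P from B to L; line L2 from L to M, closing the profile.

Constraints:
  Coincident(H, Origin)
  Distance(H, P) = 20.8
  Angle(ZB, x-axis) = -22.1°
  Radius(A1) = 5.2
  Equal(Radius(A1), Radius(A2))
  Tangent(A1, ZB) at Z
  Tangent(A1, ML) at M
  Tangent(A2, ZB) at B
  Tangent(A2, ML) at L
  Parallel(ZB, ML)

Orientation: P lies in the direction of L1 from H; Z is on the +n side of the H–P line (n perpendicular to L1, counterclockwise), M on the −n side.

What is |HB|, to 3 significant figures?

21.4

The slot axis is L1's direction at -22.1°, so u = (cos -22.1°, sin -22.1°) = (0.927, -0.376) and n = (−sin -22.1°, cos -22.1°) = (0.376, 0.927). H is at the origin and P lies 20.8 along u from H, so P = 20.8·u = (19.3, -7.83). Tangency of A1 to both parallel lines with radius 5.2 puts Z and M at H ± 5.2·n: Z = (1.96, 4.82), M = (-1.96, -4.82). Equal radii place B and L the same way about P: B = P + 5.2·n = (21.2, -3.01), L = P − 5.2·n = (17.3, -12.6). Then |HB| = |B − H| = 21.4.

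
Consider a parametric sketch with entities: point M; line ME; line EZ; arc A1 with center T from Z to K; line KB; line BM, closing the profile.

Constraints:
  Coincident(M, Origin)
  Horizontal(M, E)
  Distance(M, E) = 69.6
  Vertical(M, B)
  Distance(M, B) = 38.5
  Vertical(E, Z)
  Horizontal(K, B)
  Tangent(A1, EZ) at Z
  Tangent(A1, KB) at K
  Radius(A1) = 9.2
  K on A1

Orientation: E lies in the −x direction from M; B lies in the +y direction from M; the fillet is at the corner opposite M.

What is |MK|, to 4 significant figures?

71.63

M is at the origin; ME is horizontal with |ME| = 69.6 and E on the −x side, so E = (-69.60, 0.000). MB is vertical with |MB| = 38.5 and B on the +y side, so B = (0.000, 38.50). The virtual corner opposite M is at (-69.60, 38.50). The tangent condition forces TZ to be normal to EZ and since A1 is tangent to KB there, TK ⟂ KB, with radius 9.2, so the center T sits 9.2 in from both sides at T = (-60.40, 29.30). That places the tangent points at Z = (-69.60, 29.30) on EZ and K = (-60.40, 38.50) on KB. Then |MK| = |K − M| = 71.63.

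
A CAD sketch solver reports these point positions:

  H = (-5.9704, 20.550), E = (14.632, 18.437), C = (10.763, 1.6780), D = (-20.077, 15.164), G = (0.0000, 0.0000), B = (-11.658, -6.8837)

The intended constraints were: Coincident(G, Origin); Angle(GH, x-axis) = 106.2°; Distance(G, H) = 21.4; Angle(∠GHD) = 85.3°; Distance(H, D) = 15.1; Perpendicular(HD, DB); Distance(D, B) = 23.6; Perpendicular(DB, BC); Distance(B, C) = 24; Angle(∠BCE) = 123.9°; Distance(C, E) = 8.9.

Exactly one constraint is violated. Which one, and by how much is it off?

Distance(C, E) = 8.9 — off by 8.30.

G = (0.00, 0.00) ✓; GH at 106.2° ✓; |GH| = 21.40 ✓; ∠GHD = 85.30° ✓; |HD| = 15.10 ✓; ∠(HD, DB) = 90.00° ✓; |DB| = 23.60 ✓; ∠(DB, BC) = 90.00° ✓; |BC| = 24.00 ✓; ∠BCE = 123.9° ✓; |CE| = 17.20 ✗.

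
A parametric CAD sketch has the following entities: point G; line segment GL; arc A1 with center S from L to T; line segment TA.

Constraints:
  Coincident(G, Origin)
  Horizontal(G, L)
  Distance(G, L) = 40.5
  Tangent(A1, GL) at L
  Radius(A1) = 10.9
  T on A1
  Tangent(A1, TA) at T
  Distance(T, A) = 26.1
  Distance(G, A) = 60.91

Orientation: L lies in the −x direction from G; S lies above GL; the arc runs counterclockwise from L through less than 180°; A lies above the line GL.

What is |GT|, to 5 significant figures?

36.208

G is at the origin; G and L share the same y with |GL| = 40.5 and L on the −x side, so L = (-40.500, 0.0000). Since A1 is tangent to GL there, SL ⟂ GL, so S = L + (0, 10.9) = (-40.500, 10.900). Since ST ⟂ TA (tangency), |SA| = √(10.9² + 26.1²) = 28.285 regardless of where T sits on A1. So A lies on both circle(G, 60.91) and circle(S, 28.285); the above-GL intersection is A = (-47.322, 38.350). T is the foot of the tangent from A: T = (-31.752, 17.402).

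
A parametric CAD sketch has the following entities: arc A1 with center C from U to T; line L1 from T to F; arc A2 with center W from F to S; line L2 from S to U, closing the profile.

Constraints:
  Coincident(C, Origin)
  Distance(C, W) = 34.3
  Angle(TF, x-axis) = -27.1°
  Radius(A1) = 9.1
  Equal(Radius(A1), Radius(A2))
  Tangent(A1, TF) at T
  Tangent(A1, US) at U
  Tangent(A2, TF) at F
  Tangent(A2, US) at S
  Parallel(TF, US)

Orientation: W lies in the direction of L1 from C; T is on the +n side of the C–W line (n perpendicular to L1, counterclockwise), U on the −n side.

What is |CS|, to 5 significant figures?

35.487

The slot axis is L1's direction at -27.1°, so u = (cos -27.1°, sin -27.1°) = (0.89021, -0.45554) and n = (−sin -27.1°, cos -27.1°) = (0.45554, 0.89021). C is at the origin and W lies 34.3 along u from C, so W = 34.3·u = (30.534, -15.625). Tangency of A1 to both parallel lines with radius 9.1 puts T and U at C ± 9.1·n: T = (4.1455, 8.1009), U = (-4.1455, -8.1009). Equal radii place F and S the same way about W: F = W + 9.1·n = (34.680, -7.5243), S = W − 9.1·n = (26.389, -23.726). Then |CS| = |S − C| = 35.487.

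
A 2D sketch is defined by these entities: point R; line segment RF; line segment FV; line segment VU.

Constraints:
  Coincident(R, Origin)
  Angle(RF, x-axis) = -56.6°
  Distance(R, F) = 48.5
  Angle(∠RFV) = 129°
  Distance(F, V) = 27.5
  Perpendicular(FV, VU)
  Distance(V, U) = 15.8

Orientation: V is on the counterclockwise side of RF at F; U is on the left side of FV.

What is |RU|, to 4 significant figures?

62.01

∠RFV = 129.0°, so FV runs at -56.6° + (180° − 129.0°) = -5.600° from the x-axis; with |FV| = 27.5, V = F + 27.5·(cos -5.600°, sin -5.600°) = (54.07, -43.17). FV ⟂ VU; with |VU| = 15.8 on the left of FV, U = V + 15.8·(0.09758, 0.9952) = (55.61, -27.45). Then |RU| = |U − R| = 62.01.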